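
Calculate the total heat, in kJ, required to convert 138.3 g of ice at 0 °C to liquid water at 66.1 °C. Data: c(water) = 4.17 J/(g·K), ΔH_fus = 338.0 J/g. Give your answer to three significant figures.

q = 84.9 kJ

q1 (melt at 0 °C): 138.3 × 338.0 = 46745 J
q2 (heat water 0.0→66.1 °C): 138.3 × 4.17 × 66.1 = 38121 J
Total: 46745 + 38121 = 84866 J = 84.9 kJ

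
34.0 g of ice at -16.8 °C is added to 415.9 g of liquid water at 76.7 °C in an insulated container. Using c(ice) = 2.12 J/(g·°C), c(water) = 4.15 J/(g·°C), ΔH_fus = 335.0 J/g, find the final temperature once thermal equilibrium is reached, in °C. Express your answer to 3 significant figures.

Heat to bring ice to 0 °C and melt it: q₁ = 34.0×2.12×16.8 + 34.0×335.0 = 12601 J
Heat the water can supply cooling to 0 °C: 415.9×4.15×76.7 = 132383 J > q₁, so all ice melts.
Energy balance: 415.9×4.15×(76.7 − T) = 12601 + 34.0×4.15×(T − 0)
1725.985(76.7 − T) = 12601 + 141.1 T
132383 − 12601 = 1867.085 T
T = 119782 / 1867.085 = 64.15 °C

T_f = 64.2 °C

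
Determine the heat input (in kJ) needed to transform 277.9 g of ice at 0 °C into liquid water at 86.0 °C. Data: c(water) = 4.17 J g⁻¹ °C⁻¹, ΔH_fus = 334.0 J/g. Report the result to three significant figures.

q1 (melt at 0 °C): 277.9 × 334.0 = 92819 J
q2 (heat water 0.0→86.0 °C): 277.9 × 4.17 × 86.0 = 99660 J
Total: 92819 + 99660 = 192479 J = 192 kJ

q = 192 kJ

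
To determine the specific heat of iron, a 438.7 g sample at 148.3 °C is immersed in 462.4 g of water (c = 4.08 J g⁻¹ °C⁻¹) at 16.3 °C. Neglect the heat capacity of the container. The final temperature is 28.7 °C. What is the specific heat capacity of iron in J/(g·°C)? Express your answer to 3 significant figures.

c = 0.446 J/(g·°C)

q_gained = (462.4 × 4.08) × (28.7 − 16.3) = 23390 J
q_lost = 438.7 × c × (148.3 − 28.7) = 52468.52 c
Set equal: c = 23390 / 52468.52 = 0.446 J/(g·°C)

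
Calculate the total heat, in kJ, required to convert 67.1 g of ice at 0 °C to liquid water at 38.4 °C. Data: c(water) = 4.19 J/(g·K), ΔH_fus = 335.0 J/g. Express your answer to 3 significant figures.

q1 (melt at 0 °C): 67.1 × 335.0 = 22479 J
q2 (heat water 0.0→38.4 °C): 67.1 × 4.19 × 38.4 = 10796 J
Total: 22479 + 10796 = 33275 J = 33.3 kJ

q = 33.3 kJ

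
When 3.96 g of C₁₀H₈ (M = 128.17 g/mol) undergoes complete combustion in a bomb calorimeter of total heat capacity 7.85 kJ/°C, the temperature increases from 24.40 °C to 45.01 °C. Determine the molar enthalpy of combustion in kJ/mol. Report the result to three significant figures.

ΔT = 45.01 − 24.40 = 20.61 °C
q_cal = C_cal × ΔT = 7.85 × 20.61 = 161.7885 kJ
n = 3.96 / 128.17 = 0.03090 mol
q_rxn = −q_cal = -161.7885 kJ
ΔH = -161.7885 / 0.03090 = -5236 kJ/mol

ΔH = -5240 kJ/mol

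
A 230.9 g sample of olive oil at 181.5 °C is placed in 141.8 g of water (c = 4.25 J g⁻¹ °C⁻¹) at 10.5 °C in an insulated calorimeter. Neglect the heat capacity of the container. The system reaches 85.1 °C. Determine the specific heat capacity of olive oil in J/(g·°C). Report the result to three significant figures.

c = 2.02 J/(g·°C)

q_gained = (141.8 × 4.25) × (85.1 − 10.5) = 44960 J
q_lost = 230.9 × c × (181.5 − 85.1) = 22258.76 c
Set equal: c = 44960 / 22258.76 = 2.02 J/(g·°C)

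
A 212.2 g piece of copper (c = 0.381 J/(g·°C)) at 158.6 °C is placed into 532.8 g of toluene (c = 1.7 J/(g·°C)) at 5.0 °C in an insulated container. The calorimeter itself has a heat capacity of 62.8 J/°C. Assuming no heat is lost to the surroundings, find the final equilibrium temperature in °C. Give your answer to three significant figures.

T_f = 16.8 °C

Heat lost by copper = heat gained by toluene + calorimeter.
(212.2)(0.381)(158.6 − T) = [(532.8)(1.7) + 62.8](T − 5.0)
80.8482 (158.6 − T) = 968.56 (T − 5.0)
12823 − 80.8482 T = 968.56 T − 4842.8
17665.8 = 1049.4082 T
T = 16.83 °C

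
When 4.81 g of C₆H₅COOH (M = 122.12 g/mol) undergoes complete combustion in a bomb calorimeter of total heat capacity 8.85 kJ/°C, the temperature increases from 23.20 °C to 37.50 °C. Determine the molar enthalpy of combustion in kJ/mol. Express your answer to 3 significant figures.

ΔH = -3210 kJ/mol

ΔT = 37.50 − 23.20 = 14.30 °C
q_cal = C_cal × ΔT = 8.85 × 14.30 = 126.555 kJ
n = 4.81 / 122.12 = 0.03939 mol
q_rxn = −q_cal = -126.555 kJ
ΔH = -126.555 / 0.03939 = -3213 kJ/mol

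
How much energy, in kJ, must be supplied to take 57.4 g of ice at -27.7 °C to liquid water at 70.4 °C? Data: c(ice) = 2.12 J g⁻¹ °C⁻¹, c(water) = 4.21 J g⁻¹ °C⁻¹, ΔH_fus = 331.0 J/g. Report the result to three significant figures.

q = 39.4 kJ

q1 (heat ice -27.7→0.0 °C): 57.4 × 2.12 × 27.7 = 3371 J
q2 (melt at 0 °C): 57.4 × 331.0 = 18999 J
q3 (heat water 0.0→70.4 °C): 57.4 × 4.21 × 70.4 = 17012 J
Total: 3371 + 18999 + 17012 = 39382 J = 39.4 kJ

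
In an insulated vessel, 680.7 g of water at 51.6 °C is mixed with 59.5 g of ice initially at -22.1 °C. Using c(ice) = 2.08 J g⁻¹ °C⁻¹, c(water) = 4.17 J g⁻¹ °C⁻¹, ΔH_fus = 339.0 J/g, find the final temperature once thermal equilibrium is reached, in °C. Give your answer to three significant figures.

T_f = 40.0 °C

Heat to bring ice to 0 °C and melt it: q₁ = 59.5×2.08×22.1 + 59.5×339.0 = 22906 J
Heat the water can supply cooling to 0 °C: 680.7×4.17×51.6 = 146468 J > q₁, so all ice melts.
Energy balance: 680.7×4.17×(51.6 − T) = 22906 + 59.5×4.17×(T − 0)
2838.519(51.6 − T) = 22906 + 248.115 T
146468 − 22906 = 3086.634 T
T = 123562 / 3086.634 = 40.03 °C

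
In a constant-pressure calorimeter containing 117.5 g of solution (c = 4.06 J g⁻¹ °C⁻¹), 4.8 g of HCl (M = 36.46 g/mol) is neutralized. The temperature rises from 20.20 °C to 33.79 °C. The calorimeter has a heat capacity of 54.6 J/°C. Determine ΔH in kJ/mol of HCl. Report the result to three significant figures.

ΔH = -54.9 kJ/mol

|ΔT| = |33.79 − 20.20| = 13.59 °C
|q_surr| = (117.5 × 4.06 + 54.6) × 13.59 = 531.65 × 13.59 = 7225 J
n(HCl) = 4.8 / 36.46 = 0.1317 mol
Temperature rose, so q_rxn = −|q_surr| = -7.225 kJ
ΔH = q_rxn / n = -54.86 kJ/mol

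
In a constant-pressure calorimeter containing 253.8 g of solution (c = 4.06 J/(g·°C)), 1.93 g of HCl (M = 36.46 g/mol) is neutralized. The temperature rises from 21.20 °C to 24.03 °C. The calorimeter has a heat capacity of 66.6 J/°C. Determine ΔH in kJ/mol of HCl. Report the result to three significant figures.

|ΔT| = |24.03 − 21.20| = 2.83 °C
|q_surr| = (253.8 × 4.06 + 66.6) × 2.83 = 1097.028 × 2.83 = 3104.6 J
n(HCl) = 1.93 / 36.46 = 0.052935 mol
Temperature rose, so q_rxn = −|q_surr| = -3.1046 kJ
ΔH = q_rxn / n = -58.649 kJ/mol

ΔH = -58.6 kJ/mol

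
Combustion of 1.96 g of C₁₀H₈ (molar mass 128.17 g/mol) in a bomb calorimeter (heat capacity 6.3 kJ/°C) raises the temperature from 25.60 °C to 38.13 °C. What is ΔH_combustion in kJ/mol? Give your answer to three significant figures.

ΔH = -5160 kJ/mol

ΔT = 38.13 − 25.60 = 12.53 °C
q_cal = C_cal × ΔT = 6.3 × 12.53 = 78.939 kJ
n = 1.96 / 128.17 = 0.01529 mol
q_rxn = −q_cal = -78.939 kJ
ΔH = -78.939 / 0.01529 = -5163 kJ/mol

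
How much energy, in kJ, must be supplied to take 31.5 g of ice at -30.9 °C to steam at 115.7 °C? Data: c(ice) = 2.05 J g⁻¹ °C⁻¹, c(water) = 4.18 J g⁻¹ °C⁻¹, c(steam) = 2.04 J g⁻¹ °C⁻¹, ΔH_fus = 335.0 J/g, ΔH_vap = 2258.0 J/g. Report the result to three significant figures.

q = 97.9 kJ

q1 (heat ice -30.9→0.0 °C): 31.5 × 2.05 × 30.9 = 1995 J
q2 (melt at 0 °C): 31.5 × 335.0 = 10553 J
q3 (heat water 0.0→100.0 °C): 31.5 × 4.18 × 100.0 = 13167 J
q4 (vaporize at 100 °C): 31.5 × 2258.0 = 71127 J
q5 (heat steam 100.0→115.7 °C): 31.5 × 2.04 × 15.7 = 1009 J
Total: 1995 + 10553 + 13167 + 71127 + 1009 = 97851 J = 97.9 kJ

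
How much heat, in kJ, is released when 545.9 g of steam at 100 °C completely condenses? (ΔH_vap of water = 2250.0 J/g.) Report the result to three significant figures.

q = 1230 kJ

q = m × ΔH_vap = 545.9 × 2250.0 = 1228000 J = 1230 kJ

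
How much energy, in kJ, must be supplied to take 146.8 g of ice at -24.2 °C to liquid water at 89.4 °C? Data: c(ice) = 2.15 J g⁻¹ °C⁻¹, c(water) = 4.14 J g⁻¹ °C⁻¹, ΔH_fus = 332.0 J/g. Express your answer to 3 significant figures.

q1 (heat ice -24.2→0.0 °C): 146.8 × 2.15 × 24.2 = 7638 J
q2 (melt at 0 °C): 146.8 × 332.0 = 48738 J
q3 (heat water 0.0→89.4 °C): 146.8 × 4.14 × 89.4 = 54333 J
Total: 7638 + 48738 + 54333 = 110709 J = 111 kJ

q = 111 kJ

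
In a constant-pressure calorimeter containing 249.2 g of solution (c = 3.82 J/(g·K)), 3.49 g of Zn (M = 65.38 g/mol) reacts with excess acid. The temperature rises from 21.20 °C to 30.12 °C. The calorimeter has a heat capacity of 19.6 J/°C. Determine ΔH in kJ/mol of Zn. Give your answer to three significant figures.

|ΔT| = |30.12 − 21.20| = 8.92 °C
|q_surr| = (249.2 × 3.82 + 19.6) × 8.92 = 971.544 × 8.92 = 8666 J
n(Zn) = 3.49 / 65.38 = 0.05338 mol
Temperature rose, so q_rxn = −|q_surr| = -8.666 kJ
ΔH = q_rxn / n = -162.3 kJ/mol

ΔH = -162 kJ/mol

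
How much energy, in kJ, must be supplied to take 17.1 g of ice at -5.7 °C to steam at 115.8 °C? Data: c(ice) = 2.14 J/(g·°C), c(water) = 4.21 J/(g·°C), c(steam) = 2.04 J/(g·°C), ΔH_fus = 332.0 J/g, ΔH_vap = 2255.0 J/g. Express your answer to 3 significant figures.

q1 (heat ice -5.7→0.0 °C): 17.1 × 2.14 × 5.7 = 209 J
q2 (melt at 0 °C): 17.1 × 332.0 = 5677 J
q3 (heat water 0.0→100.0 °C): 17.1 × 4.21 × 100.0 = 7199 J
q4 (vaporize at 100 °C): 17.1 × 2255.0 = 38561 J
q5 (heat steam 100.0→115.8 °C): 17.1 × 2.04 × 15.8 = 551 J
Total: 209 + 5677 + 7199 + 38561 + 551 = 52197 J = 52.2 kJ

q = 52.2 kJ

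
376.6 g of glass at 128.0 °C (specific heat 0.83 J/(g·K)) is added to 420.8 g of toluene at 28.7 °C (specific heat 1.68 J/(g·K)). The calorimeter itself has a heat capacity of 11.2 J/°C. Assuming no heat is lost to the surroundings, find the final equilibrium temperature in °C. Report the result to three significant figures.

Heat lost by glass = heat gained by toluene + calorimeter.
(376.6)(0.83)(128.0 − T) = [(420.8)(1.68) + 11.2](T − 28.7)
312.578 (128.0 − T) = 718.144 (T − 28.7)
40010 − 312.578 T = 718.144 T − 20611
60621 = 1030.722 T
T = 58.81 °C

T_f = 58.8 °C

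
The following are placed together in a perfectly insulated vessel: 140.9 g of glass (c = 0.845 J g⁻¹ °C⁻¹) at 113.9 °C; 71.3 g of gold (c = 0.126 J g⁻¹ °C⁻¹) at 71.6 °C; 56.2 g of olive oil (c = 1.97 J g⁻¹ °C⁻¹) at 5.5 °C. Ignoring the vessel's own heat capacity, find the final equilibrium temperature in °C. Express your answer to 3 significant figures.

Σ mᵢcᵢ(T − Tᵢ) = 0  ⇒  T = Σ mᵢcᵢTᵢ / Σ mᵢcᵢ
Σ mᵢcᵢ = 140.9×0.845 + 71.3×0.126 + 56.2×1.97 = 238.7583
Σ mᵢcᵢTᵢ = 119.0605×113.9 + 8.9838×71.6 + 110.714×5.5 = 14813
T = 14813 / 238.7583 = 62.04 °C

T_f = 62.0 °C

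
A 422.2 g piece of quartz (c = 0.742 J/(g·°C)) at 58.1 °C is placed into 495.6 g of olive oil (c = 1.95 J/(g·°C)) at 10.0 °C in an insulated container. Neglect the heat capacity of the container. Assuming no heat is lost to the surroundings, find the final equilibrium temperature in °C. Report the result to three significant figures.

T_f = 21.8 °C

Heat lost by quartz = heat gained by olive oil.
(422.2)(0.742)(58.1 − T) = (495.6)(1.95)(T − 10.0)
313.2724 (58.1 − T) = 966.42 (T − 10.0)
18201 − 313.2724 T = 966.42 T − 9664.2
27865.2 = 1279.6924 T
T = 21.77 °C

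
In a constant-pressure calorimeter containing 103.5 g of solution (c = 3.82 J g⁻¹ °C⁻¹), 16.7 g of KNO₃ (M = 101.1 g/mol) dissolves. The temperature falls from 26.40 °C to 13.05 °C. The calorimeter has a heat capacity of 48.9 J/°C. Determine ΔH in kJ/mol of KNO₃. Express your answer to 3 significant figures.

ΔH = 35.9 kJ/mol

|ΔT| = |13.05 − 26.40| = 13.35 °C
|q_surr| = (103.5 × 3.82 + 48.9) × 13.35 = 444.27 × 13.35 = 5931 J
n(KNO₃) = 16.7 / 101.1 = 0.1652 mol
Temperature fell, so q_rxn = +|q_surr| = 5.931 kJ
ΔH = q_rxn / n = 35.90 kJ/mol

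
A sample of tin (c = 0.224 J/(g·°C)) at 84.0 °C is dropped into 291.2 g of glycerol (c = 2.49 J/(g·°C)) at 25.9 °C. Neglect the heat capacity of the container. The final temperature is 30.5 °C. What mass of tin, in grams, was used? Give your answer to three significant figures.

q_gained = (291.2 × 2.49) × (30.5 − 25.9) = 3335 J
q_lost = m × 0.224 × (84.0 − 30.5) = 11.984 m
m = 3335 / 11.984 = 278 g

m = 278 g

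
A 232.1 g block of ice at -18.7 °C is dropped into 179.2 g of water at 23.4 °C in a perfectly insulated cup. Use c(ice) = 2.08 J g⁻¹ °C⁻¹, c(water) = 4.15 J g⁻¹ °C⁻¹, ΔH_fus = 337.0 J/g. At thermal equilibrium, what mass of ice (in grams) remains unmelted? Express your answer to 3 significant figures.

m_ice remaining = 207 g

Heat to warm all ice to 0 °C: 232.1×2.08×18.7 = 9027.8 J
Heat released by water cooling to 0 °C: 179.2×4.15×23.4 = 17402 J
17402 J < 9027.8 + 232.1×337.0 = 87245.5 J, so not all ice melts; final T = 0 °C.
Heat left for melting: 17402 − 9027.8 = 8374.2 J
Mass melted = 8374.2 / 337.0 = 24.85 g
Ice remaining = 232.1 − 24.85 = 207.25 g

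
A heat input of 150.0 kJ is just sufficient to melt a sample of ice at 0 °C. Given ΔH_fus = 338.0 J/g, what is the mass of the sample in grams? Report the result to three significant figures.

m = q / ΔH_fus = 150000 J / 338.0 J/g = 444 g

m = 444 g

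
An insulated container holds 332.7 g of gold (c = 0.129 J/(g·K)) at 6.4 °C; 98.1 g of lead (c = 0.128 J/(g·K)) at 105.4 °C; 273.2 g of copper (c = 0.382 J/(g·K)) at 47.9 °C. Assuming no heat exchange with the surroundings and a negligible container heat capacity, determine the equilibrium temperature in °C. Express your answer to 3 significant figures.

Σ mᵢcᵢ(T − Tᵢ) = 0  ⇒  T = Σ mᵢcᵢTᵢ / Σ mᵢcᵢ
Σ mᵢcᵢ = 332.7×0.129 + 98.1×0.128 + 273.2×0.382 = 159.8375
Σ mᵢcᵢTᵢ = 42.9183×6.4 + 12.5568×105.4 + 104.3624×47.9 = 6597.1
T = 6597.1 / 159.8375 = 41.27 °C

T_f = 41.3 °C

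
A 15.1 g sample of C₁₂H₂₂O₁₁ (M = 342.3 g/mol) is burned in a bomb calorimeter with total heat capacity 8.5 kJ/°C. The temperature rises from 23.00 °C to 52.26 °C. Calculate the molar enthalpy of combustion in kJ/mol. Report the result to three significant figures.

ΔH = -5640 kJ/mol

ΔT = 52.26 − 23.00 = 29.26 °C
q_cal = C_cal × ΔT = 8.5 × 29.26 = 248.71 kJ
n = 15.1 / 342.3 = 0.04411 mol
q_rxn = −q_cal = -248.71 kJ
ΔH = -248.71 / 0.04411 = -5638 kJ/mol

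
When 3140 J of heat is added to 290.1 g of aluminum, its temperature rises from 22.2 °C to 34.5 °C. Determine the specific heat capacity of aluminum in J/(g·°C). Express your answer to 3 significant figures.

c = q / (m ΔT) = 3140 / (290.1 × 12.3)
c = 3140 / 3568.23 = 0.880 J/(g·°C)

c = 0.880 J/(g·°C)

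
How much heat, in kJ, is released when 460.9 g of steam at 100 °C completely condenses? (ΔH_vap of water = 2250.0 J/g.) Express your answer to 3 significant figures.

q = 1040 kJ

q = m × ΔH_vap = 460.9 × 2250.0 = 1037000 J = 1040 kJ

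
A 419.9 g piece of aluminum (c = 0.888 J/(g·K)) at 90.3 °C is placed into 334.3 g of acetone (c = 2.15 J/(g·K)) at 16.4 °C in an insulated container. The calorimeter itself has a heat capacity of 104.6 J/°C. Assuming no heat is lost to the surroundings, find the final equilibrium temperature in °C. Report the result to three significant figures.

Heat lost by aluminum = heat gained by acetone + calorimeter.
(419.9)(0.888)(90.3 − T) = [(334.3)(2.15) + 104.6](T − 16.4)
372.8712 (90.3 − T) = 823.345 (T − 16.4)
33670 − 372.8712 T = 823.345 T − 13503
47173 = 1196.2162 T
T = 39.44 °C

T_f = 39.4 °C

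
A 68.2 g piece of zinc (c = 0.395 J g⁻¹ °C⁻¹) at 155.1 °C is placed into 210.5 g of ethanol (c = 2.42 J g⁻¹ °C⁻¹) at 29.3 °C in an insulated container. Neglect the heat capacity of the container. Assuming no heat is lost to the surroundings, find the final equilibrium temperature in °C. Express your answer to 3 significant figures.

T_f = 35.6 °C

Heat lost by zinc = heat gained by ethanol.
(68.2)(0.395)(155.1 − T) = (210.5)(2.42)(T − 29.3)
26.939 (155.1 − T) = 509.41 (T − 29.3)
4178.2 − 26.939 T = 509.41 T − 14926
19104.2 = 536.349 T
T = 35.62 °C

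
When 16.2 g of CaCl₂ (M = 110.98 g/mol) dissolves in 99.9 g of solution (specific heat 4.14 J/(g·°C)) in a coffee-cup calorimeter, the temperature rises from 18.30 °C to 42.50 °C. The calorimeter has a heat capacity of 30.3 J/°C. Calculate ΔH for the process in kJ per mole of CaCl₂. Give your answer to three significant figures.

ΔH = -73.6 kJ/mol

|ΔT| = |42.50 − 18.30| = 24.20 °C
|q_surr| = (99.9 × 4.14 + 30.3) × 24.20 = 443.886 × 24.20 = 10740 J
n(CaCl₂) = 16.2 / 110.98 = 0.1460 mol
Temperature rose, so q_rxn = −|q_surr| = -10.74 kJ
ΔH = q_rxn / n = -73.56 kJ/mol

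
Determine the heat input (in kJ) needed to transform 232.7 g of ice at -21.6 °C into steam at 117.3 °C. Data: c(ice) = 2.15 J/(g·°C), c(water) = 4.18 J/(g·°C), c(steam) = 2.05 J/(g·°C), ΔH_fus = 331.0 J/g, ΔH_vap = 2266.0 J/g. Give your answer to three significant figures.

q = 721 kJ

q1 (heat ice -21.6→0.0 °C): 232.7 × 2.15 × 21.6 = 10807 J
q2 (melt at 0 °C): 232.7 × 331.0 = 77024 J
q3 (heat water 0.0→100.0 °C): 232.7 × 4.18 × 100.0 = 97269 J
q4 (vaporize at 100 °C): 232.7 × 2266.0 = 527298 J
q5 (heat steam 100.0→117.3 °C): 232.7 × 2.05 × 17.3 = 8253 J
Total: 10807 + 77024 + 97269 + 527298 + 8253 = 720651 J = 721 kJ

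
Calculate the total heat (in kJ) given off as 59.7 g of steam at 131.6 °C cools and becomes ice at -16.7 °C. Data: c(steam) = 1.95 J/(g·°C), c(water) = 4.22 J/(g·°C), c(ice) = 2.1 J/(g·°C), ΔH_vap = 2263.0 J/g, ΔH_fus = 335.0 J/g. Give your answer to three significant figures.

q1 (cool steam 131.6→100 °C): 59.7 × 1.95 × 31.6 = 3679 J
q2 (condense at 100 °C): 59.7 × 2263.0 = 135101 J
q3 (cool water 100→0 °C): 59.7 × 4.22 × 100.0 = 25193 J
q4 (freeze at 0 °C): 59.7 × 335.0 = 20000 J
q5 (cool ice 0→-16.7 °C): 59.7 × 2.1 × 16.7 = 2094 J
Total: 3679 + 135101 + 25193 + 20000 + 2094 = 186067 J = 186 kJ

q = 186 kJ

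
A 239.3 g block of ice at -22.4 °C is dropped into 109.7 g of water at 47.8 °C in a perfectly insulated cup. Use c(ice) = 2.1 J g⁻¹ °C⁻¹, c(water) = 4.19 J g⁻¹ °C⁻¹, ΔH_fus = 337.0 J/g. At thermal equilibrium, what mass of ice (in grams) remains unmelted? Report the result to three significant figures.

Heat to warm all ice to 0 °C: 239.3×2.1×22.4 = 11257 J
Heat released by water cooling to 0 °C: 109.7×4.19×47.8 = 21971 J
21971 J < 11257 + 239.3×337.0 = 91901.1 J, so not all ice melts; final T = 0 °C.
Heat left for melting: 21971 − 11257 = 10714 J
Mass melted = 10714 / 337.0 = 31.79 g
Ice remaining = 239.3 − 31.79 = 207.51 g

m_ice remaining = 208 g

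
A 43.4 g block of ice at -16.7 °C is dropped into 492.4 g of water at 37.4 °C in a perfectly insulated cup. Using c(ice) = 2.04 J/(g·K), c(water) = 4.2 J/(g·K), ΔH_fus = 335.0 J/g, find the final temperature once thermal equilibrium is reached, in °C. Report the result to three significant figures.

T_f = 27.3 °C

Heat to bring ice to 0 °C and melt it: q₁ = 43.4×2.04×16.7 + 43.4×335.0 = 16018 J
Heat the water can supply cooling to 0 °C: 492.4×4.2×37.4 = 77346.2 J > q₁, so all ice melts.
Energy balance: 492.4×4.2×(37.4 − T) = 16018 + 43.4×4.2×(T − 0)
2068.08(37.4 − T) = 16018 + 182.28 T
77346.2 − 16018 = 2250.36 T
T = 61328.2 / 2250.36 = 27.25 °C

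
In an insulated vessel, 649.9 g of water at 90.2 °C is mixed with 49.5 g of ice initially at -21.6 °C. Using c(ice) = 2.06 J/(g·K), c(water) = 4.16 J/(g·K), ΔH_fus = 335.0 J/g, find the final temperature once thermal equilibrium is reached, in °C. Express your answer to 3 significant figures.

T_f = 77.4 °C

Heat to bring ice to 0 °C and melt it: q₁ = 49.5×2.06×21.6 + 49.5×335.0 = 18785 J
Heat the water can supply cooling to 0 °C: 649.9×4.16×90.2 = 243863 J > q₁, so all ice melts.
Energy balance: 649.9×4.16×(90.2 − T) = 18785 + 49.5×4.16×(T − 0)
2703.584(90.2 − T) = 18785 + 205.92 T
243863 − 18785 = 2909.504 T
T = 225078 / 2909.504 = 77.36 °C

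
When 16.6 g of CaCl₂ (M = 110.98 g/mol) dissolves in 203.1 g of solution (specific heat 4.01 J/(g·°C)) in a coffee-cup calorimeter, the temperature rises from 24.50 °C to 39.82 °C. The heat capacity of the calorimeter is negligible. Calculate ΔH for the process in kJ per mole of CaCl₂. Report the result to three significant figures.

ΔH = -83.4 kJ/mol

|ΔT| = |39.82 − 24.50| = 15.32 °C
|q_surr| = (203.1 × 4.01) × 15.32 = 814.431 × 15.32 = 12480 J
n(CaCl₂) = 16.6 / 110.98 = 0.1496 mol
Temperature rose, so q_rxn = −|q_surr| = -12.48 kJ
ΔH = q_rxn / n = -83.42 kJ/mol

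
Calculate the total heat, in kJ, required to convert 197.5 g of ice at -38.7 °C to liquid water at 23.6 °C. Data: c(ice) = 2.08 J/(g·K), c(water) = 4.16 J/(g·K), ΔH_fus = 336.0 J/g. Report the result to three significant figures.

q1 (heat ice -38.7→0.0 °C): 197.5 × 2.08 × 38.7 = 15898 J
q2 (melt at 0 °C): 197.5 × 336.0 = 66360 J
q3 (heat water 0.0→23.6 °C): 197.5 × 4.16 × 23.6 = 19390 J
Total: 15898 + 66360 + 19390 = 101648 J = 102 kJ

q = 102 kJ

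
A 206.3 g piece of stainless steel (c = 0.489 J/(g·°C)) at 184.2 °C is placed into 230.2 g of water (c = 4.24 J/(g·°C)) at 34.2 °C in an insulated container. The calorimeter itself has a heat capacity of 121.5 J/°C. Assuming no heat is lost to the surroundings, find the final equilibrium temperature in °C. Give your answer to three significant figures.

T_f = 46.8 °C

Heat lost by stainless steel = heat gained by water + calorimeter.
(206.3)(0.489)(184.2 − T) = [(230.2)(4.24) + 121.5](T − 34.2)
100.8807 (184.2 − T) = 1097.548 (T − 34.2)
18582 − 100.8807 T = 1097.548 T − 37536
56118 = 1198.4287 T
T = 46.83 °C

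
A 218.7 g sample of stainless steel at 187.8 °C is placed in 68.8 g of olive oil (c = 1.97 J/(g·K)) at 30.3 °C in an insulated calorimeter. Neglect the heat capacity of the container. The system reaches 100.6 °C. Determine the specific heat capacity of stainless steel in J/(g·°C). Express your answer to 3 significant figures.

c = 0.500 J/(g·°C)

q_gained = (68.8 × 1.97) × (100.6 − 30.3) = 9528 J
q_lost = 218.7 × c × (187.8 − 100.6) = 19070.64 c
Set equal: c = 9528 / 19070.64 = 0.500 J/(g·°C)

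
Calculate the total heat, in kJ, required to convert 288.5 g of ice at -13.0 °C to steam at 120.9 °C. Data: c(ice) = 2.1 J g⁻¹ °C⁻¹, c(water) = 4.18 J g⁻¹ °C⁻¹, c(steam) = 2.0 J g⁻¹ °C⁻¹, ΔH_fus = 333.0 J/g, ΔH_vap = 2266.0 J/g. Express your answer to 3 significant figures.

q1 (heat ice -13.0→0.0 °C): 288.5 × 2.1 × 13.0 = 7876 J
q2 (melt at 0 °C): 288.5 × 333.0 = 96071 J
q3 (heat water 0.0→100.0 °C): 288.5 × 4.18 × 100.0 = 120593 J
q4 (vaporize at 100 °C): 288.5 × 2266.0 = 653741 J
q5 (heat steam 100.0→120.9 °C): 288.5 × 2.0 × 20.9 = 12059 J
Total: 7876 + 96071 + 120593 + 653741 + 12059 = 890340 J = 890 kJ

q = 890 kJ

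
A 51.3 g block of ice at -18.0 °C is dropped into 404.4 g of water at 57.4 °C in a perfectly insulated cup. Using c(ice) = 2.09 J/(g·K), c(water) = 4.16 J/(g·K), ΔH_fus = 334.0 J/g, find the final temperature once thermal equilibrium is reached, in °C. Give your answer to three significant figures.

T_f = 40.9 °C

Heat to bring ice to 0 °C and melt it: q₁ = 51.3×2.09×18.0 + 51.3×334.0 = 19064 J
Heat the water can supply cooling to 0 °C: 404.4×4.16×57.4 = 96564.2 J > q₁, so all ice melts.
Energy balance: 404.4×4.16×(57.4 − T) = 19064 + 51.3×4.16×(T − 0)
1682.304(57.4 − T) = 19064 + 213.408 T
96564.2 − 19064 = 1895.712 T
T = 77500.2 / 1895.712 = 40.88 °C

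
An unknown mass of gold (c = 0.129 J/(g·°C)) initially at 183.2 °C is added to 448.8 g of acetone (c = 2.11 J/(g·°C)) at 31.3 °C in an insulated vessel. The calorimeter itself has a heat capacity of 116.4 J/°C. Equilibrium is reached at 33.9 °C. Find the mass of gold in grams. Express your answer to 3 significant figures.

q_gained = (448.8 × 2.11 + 116.4) × (33.9 − 31.3) = 2765 J
q_lost = m × 0.129 × (183.2 − 33.9) = 19.2597 m
m = 2765 / 19.2597 = 144 g

m = 144 g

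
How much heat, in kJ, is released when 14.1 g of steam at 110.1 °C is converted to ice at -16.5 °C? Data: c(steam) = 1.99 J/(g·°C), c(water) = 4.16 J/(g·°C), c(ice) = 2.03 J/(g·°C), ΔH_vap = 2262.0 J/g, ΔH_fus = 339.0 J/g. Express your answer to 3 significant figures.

q = 43.3 kJ

q1 (cool steam 110.1→100 °C): 14.1 × 1.99 × 10.1 = 283 J
q2 (condense at 100 °C): 14.1 × 2262.0 = 31894 J
q3 (cool water 100→0 °C): 14.1 × 4.16 × 100.0 = 5866 J
q4 (freeze at 0 °C): 14.1 × 339.0 = 4780 J
q5 (cool ice 0→-16.5 °C): 14.1 × 2.03 × 16.5 = 472 J
Total: 283 + 31894 + 5866 + 4780 + 472 = 43295 J = 43.3 kJ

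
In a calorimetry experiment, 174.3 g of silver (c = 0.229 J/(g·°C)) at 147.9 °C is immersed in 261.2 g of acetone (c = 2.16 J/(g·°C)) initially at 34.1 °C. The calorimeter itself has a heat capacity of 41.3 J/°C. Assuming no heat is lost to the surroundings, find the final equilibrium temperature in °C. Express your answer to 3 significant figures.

Heat lost by silver = heat gained by acetone + calorimeter.
(174.3)(0.229)(147.9 − T) = [(261.2)(2.16) + 41.3](T − 34.1)
39.9147 (147.9 − T) = 605.492 (T − 34.1)
5903.4 − 39.9147 T = 605.492 T − 20647
26550.4 = 645.4067 T
T = 41.14 °C

T_f = 41.1 °C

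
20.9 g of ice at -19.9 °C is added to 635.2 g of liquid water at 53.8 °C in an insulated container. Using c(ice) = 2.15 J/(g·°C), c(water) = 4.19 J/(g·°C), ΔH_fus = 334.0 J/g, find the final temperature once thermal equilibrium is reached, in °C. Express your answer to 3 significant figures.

T_f = 49.2 °C

Heat to bring ice to 0 °C and melt it: q₁ = 20.9×2.15×19.9 + 20.9×334.0 = 7874.8 J
Heat the water can supply cooling to 0 °C: 635.2×4.19×53.8 = 143188 J > q₁, so all ice melts.
Energy balance: 635.2×4.19×(53.8 − T) = 7874.8 + 20.9×4.19×(T − 0)
2661.488(53.8 − T) = 7874.8 + 87.571 T
143188 − 7874.8 = 2749.059 T
T = 135313.2 / 2749.059 = 49.22 °C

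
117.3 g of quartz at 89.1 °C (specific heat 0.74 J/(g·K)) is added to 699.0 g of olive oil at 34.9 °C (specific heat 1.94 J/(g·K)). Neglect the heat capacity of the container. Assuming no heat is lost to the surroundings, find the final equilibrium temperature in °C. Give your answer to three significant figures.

Heat lost by quartz = heat gained by olive oil.
(117.3)(0.74)(89.1 − T) = (699.0)(1.94)(T − 34.9)
86.802 (89.1 − T) = 1356.06 (T − 34.9)
7734.1 − 86.802 T = 1356.06 T − 47326
55060.1 = 1442.862 T
T = 38.16 °C

T_f = 38.2 °C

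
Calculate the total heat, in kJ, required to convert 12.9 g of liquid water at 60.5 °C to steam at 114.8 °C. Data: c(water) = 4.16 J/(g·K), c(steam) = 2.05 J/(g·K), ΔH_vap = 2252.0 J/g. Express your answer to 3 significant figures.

q = 31.6 kJ

q1 (heat water 60.5→100.0 °C): 12.9 × 4.16 × 39.5 = 2120 J
q2 (vaporize at 100 °C): 12.9 × 2252.0 = 29051 J
q3 (heat steam 100.0→114.8 °C): 12.9 × 2.05 × 14.8 = 391 J
Total: 2120 + 29051 + 391 = 31562 J = 31.6 kJ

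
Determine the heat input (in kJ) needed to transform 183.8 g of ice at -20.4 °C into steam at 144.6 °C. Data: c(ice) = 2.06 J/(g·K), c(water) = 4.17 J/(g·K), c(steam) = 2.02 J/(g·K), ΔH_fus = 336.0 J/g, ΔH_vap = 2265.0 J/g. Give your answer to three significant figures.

q = 579 kJ

q1 (heat ice -20.4→0.0 °C): 183.8 × 2.06 × 20.4 = 7724 J
q2 (melt at 0 °C): 183.8 × 336.0 = 61757 J
q3 (heat water 0.0→100.0 °C): 183.8 × 4.17 × 100.0 = 76645 J
q4 (vaporize at 100 °C): 183.8 × 2265.0 = 416307 J
q5 (heat steam 100.0→144.6 °C): 183.8 × 2.02 × 44.6 = 16559 J
Total: 7724 + 61757 + 76645 + 416307 + 16559 = 578992 J = 579 kJ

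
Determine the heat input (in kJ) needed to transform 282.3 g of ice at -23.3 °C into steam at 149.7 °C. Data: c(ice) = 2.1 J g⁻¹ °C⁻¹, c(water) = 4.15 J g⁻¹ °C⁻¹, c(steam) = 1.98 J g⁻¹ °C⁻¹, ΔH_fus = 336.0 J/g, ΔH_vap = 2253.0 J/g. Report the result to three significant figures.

q = 890 kJ

q1 (heat ice -23.3→0.0 °C): 282.3 × 2.1 × 23.3 = 13813 J
q2 (melt at 0 °C): 282.3 × 336.0 = 94853 J
q3 (heat water 0.0→100.0 °C): 282.3 × 4.15 × 100.0 = 117155 J
q4 (vaporize at 100 °C): 282.3 × 2253.0 = 636022 J
q5 (heat steam 100.0→149.7 °C): 282.3 × 1.98 × 49.7 = 27780 J
Total: 13813 + 94853 + 117155 + 636022 + 27780 = 889623 J = 890 kJ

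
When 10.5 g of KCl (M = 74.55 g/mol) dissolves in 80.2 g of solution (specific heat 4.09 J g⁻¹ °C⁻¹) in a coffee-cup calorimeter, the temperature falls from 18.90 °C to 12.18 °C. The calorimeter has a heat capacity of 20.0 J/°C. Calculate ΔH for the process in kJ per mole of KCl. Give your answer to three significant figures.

|ΔT| = |12.18 − 18.90| = 6.72 °C
|q_surr| = (80.2 × 4.09 + 20.0) × 6.72 = 348.018 × 6.72 = 2339 J
n(KCl) = 10.5 / 74.55 = 0.1408 mol
Temperature fell, so q_rxn = +|q_surr| = 2.339 kJ
ΔH = q_rxn / n = 16.61 kJ/mol

ΔH = 16.6 kJ/mol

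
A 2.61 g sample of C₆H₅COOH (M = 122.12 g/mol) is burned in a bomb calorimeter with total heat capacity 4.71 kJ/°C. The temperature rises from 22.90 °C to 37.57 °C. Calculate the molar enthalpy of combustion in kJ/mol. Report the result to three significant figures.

ΔH = -3230 kJ/mol

ΔT = 37.57 − 22.90 = 14.67 °C
q_cal = C_cal × ΔT = 4.71 × 14.67 = 69.0957 kJ
n = 2.61 / 122.12 = 0.02137 mol
q_rxn = −q_cal = -69.0957 kJ
ΔH = -69.0957 / 0.02137 = -3233 kJ/mol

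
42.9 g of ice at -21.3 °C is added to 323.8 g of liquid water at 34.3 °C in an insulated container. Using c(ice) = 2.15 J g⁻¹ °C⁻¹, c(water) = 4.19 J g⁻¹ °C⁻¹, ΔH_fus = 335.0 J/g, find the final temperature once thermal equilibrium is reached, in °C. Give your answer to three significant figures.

Heat to bring ice to 0 °C and melt it: q₁ = 42.9×2.15×21.3 + 42.9×335.0 = 16336 J
Heat the water can supply cooling to 0 °C: 323.8×4.19×34.3 = 46535.6 J > q₁, so all ice melts.
Energy balance: 323.8×4.19×(34.3 − T) = 16336 + 42.9×4.19×(T − 0)
1356.722(34.3 − T) = 16336 + 179.751 T
46535.6 − 16336 = 1536.473 T
T = 30199.6 / 1536.473 = 19.66 °C

T_f = 19.7 °C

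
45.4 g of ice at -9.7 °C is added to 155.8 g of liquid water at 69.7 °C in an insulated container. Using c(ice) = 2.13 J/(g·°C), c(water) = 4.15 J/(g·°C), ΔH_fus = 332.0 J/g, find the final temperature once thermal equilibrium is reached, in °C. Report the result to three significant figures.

Heat to bring ice to 0 °C and melt it: q₁ = 45.4×2.13×9.7 + 45.4×332.0 = 16011 J
Heat the water can supply cooling to 0 °C: 155.8×4.15×69.7 = 45065.9 J > q₁, so all ice melts.
Energy balance: 155.8×4.15×(69.7 − T) = 16011 + 45.4×4.15×(T − 0)
646.57(69.7 − T) = 16011 + 188.41 T
45065.9 − 16011 = 834.98 T
T = 29054.9 / 834.98 = 34.80 °C

T_f = 34.8 °C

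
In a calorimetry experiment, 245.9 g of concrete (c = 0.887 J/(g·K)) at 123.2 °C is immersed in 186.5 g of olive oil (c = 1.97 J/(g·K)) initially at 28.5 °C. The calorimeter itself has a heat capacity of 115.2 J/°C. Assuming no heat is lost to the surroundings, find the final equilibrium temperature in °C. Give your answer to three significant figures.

Heat lost by concrete = heat gained by olive oil + calorimeter.
(245.9)(0.887)(123.2 − T) = [(186.5)(1.97) + 115.2](T − 28.5)
218.1133 (123.2 − T) = 482.605 (T − 28.5)
26872 − 218.1133 T = 482.605 T − 13754
40626 = 700.7183 T
T = 57.98 °C

T_f = 58.0 °C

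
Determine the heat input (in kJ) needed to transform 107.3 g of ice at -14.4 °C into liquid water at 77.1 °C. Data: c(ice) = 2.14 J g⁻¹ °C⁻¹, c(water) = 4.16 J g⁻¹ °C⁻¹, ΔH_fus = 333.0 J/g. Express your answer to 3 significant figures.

q1 (heat ice -14.4→0.0 °C): 107.3 × 2.14 × 14.4 = 3307 J
q2 (melt at 0 °C): 107.3 × 333.0 = 35731 J
q3 (heat water 0.0→77.1 °C): 107.3 × 4.16 × 77.1 = 34415 J
Total: 3307 + 35731 + 34415 = 73453 J = 73.5 kJ

q = 73.5 kJ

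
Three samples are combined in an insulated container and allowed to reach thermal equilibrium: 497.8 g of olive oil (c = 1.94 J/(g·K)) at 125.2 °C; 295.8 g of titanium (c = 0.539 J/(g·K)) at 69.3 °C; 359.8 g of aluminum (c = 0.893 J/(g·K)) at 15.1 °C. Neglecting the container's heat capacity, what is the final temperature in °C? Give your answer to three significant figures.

Σ mᵢcᵢ(T − Tᵢ) = 0  ⇒  T = Σ mᵢcᵢTᵢ / Σ mᵢcᵢ
Σ mᵢcᵢ = 497.8×1.94 + 295.8×0.539 + 359.8×0.893 = 1446.4696
Σ mᵢcᵢTᵢ = 965.732×125.2 + 159.4362×69.3 + 321.3014×15.1 = 136810
T = 136810 / 1446.4696 = 94.58 °C

T_f = 94.6 °C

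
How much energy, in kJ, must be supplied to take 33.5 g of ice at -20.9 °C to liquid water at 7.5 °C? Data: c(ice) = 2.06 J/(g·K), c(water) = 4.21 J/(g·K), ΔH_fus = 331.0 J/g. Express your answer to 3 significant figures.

q = 13.6 kJ

q1 (heat ice -20.9→0.0 °C): 33.5 × 2.06 × 20.9 = 1442 J
q2 (melt at 0 °C): 33.5 × 331.0 = 11089 J
q3 (heat water 0.0→7.5 °C): 33.5 × 4.21 × 7.5 = 1058 J
Total: 1442 + 11089 + 1058 = 13589 J = 13.6 kJ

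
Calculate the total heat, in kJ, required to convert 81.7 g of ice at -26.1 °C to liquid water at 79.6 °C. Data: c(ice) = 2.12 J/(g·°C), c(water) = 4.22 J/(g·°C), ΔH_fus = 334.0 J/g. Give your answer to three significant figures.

q1 (heat ice -26.1→0.0 °C): 81.7 × 2.12 × 26.1 = 4521 J
q2 (melt at 0 °C): 81.7 × 334.0 = 27288 J
q3 (heat water 0.0→79.6 °C): 81.7 × 4.22 × 79.6 = 27444 J
Total: 4521 + 27288 + 27444 = 59253 J = 59.3 kJ

q = 59.3 kJ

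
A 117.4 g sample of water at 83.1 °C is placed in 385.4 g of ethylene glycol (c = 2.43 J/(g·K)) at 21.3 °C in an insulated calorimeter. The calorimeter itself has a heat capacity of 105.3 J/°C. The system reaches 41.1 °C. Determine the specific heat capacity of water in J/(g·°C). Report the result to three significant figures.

q_gained = (385.4 × 2.43 + 105.3) × (41.1 − 21.3) = 20630 J
q_lost = 117.4 × c × (83.1 − 41.1) = 4930.8 c
Set equal: c = 20630 / 4930.8 = 4.18 J/(g·°C)

c = 4.18 J/(g·°C)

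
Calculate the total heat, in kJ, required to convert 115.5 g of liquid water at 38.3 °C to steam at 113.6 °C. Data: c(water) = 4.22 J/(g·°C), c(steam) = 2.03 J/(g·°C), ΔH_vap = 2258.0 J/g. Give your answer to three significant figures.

q = 294 kJ

q1 (heat water 38.3→100.0 °C): 115.5 × 4.22 × 61.7 = 30073 J
q2 (vaporize at 100 °C): 115.5 × 2258.0 = 260799 J
q3 (heat steam 100.0→113.6 °C): 115.5 × 2.03 × 13.6 = 3189 J
Total: 30073 + 260799 + 3189 = 294061 J = 294 kJ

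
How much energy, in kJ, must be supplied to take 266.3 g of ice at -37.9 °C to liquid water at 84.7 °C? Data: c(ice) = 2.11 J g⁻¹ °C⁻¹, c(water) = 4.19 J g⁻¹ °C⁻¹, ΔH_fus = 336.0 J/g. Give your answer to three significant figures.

q1 (heat ice -37.9→0.0 °C): 266.3 × 2.11 × 37.9 = 21296 J
q2 (melt at 0 °C): 266.3 × 336.0 = 89477 J
q3 (heat water 0.0→84.7 °C): 266.3 × 4.19 × 84.7 = 94508 J
Total: 21296 + 89477 + 94508 = 205281 J = 205 kJ

q = 205 kJ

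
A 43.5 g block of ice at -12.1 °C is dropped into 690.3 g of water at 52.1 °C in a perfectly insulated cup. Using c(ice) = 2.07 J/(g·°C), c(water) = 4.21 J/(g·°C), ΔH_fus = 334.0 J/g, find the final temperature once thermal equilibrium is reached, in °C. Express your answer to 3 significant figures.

Heat to bring ice to 0 °C and melt it: q₁ = 43.5×2.07×12.1 + 43.5×334.0 = 15619 J
Heat the water can supply cooling to 0 °C: 690.3×4.21×52.1 = 151411 J > q₁, so all ice melts.
Energy balance: 690.3×4.21×(52.1 − T) = 15619 + 43.5×4.21×(T − 0)
2906.163(52.1 − T) = 15619 + 183.135 T
151411 − 15619 = 3089.298 T
T = 135792 / 3089.298 = 43.96 °C

T_f = 44.0 °C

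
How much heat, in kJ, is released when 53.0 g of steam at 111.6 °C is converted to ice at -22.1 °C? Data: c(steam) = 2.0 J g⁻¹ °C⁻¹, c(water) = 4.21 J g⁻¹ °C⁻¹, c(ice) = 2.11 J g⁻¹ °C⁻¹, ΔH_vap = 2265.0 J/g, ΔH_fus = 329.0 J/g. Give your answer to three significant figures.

q1 (cool steam 111.6→100 °C): 53.0 × 2.0 × 11.6 = 1230 J
q2 (condense at 100 °C): 53.0 × 2265.0 = 120045 J
q3 (cool water 100→0 °C): 53.0 × 4.21 × 100.0 = 22313 J
q4 (freeze at 0 °C): 53.0 × 329.0 = 17437 J
q5 (cool ice 0→-22.1 °C): 53.0 × 2.11 × 22.1 = 2471 J
Total: 1230 + 120045 + 22313 + 17437 + 2471 = 163496 J = 163 kJ

q = 163 kJ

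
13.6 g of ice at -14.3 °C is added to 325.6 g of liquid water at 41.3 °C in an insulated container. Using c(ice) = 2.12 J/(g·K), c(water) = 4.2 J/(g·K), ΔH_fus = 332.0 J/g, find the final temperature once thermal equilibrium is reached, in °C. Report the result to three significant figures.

T_f = 36.2 °C

Heat to bring ice to 0 °C and melt it: q₁ = 13.6×2.12×14.3 + 13.6×332.0 = 4927.5 J
Heat the water can supply cooling to 0 °C: 325.6×4.2×41.3 = 56478.6 J > q₁, so all ice melts.
Energy balance: 325.6×4.2×(41.3 − T) = 4927.5 + 13.6×4.2×(T − 0)
1367.52(41.3 − T) = 4927.5 + 57.12 T
56478.6 − 4927.5 = 1424.64 T
T = 51551.1 / 1424.64 = 36.19 °C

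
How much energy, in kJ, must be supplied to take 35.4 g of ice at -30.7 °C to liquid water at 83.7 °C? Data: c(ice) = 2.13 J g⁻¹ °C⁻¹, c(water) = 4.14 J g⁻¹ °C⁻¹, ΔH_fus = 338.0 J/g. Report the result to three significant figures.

q1 (heat ice -30.7→0.0 °C): 35.4 × 2.13 × 30.7 = 2315 J
q2 (melt at 0 °C): 35.4 × 338.0 = 11965 J
q3 (heat water 0.0→83.7 °C): 35.4 × 4.14 × 83.7 = 12267 J
Total: 2315 + 11965 + 12267 = 26547 J = 26.5 kJ

q = 26.5 kJ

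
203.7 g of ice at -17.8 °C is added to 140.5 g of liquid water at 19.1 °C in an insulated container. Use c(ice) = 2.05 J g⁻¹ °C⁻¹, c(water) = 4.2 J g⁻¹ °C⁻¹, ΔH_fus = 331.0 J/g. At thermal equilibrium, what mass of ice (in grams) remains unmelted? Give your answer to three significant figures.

m_ice remaining = 192 g

Heat to warm all ice to 0 °C: 203.7×2.05×17.8 = 7433.0 J
Heat released by water cooling to 0 °C: 140.5×4.2×19.1 = 11271 J
11271 J < 7433.0 + 203.7×331.0 = 74857.7 J, so not all ice melts; final T = 0 °C.
Heat left for melting: 11271 − 7433.0 = 3838.0 J
Mass melted = 3838.0 / 331.0 = 11.60 g
Ice remaining = 203.7 − 11.60 = 192.10 g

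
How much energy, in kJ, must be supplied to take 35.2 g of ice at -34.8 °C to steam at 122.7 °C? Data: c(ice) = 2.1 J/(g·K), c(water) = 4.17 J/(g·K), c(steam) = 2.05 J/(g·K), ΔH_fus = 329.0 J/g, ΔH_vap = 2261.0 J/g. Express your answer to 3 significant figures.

q1 (heat ice -34.8→0.0 °C): 35.2 × 2.1 × 34.8 = 2572 J
q2 (melt at 0 °C): 35.2 × 329.0 = 11581 J
q3 (heat water 0.0→100.0 °C): 35.2 × 4.17 × 100.0 = 14678 J
q4 (vaporize at 100 °C): 35.2 × 2261.0 = 79587 J
q5 (heat steam 100.0→122.7 °C): 35.2 × 2.05 × 22.7 = 1638 J
Total: 2572 + 11581 + 14678 + 79587 + 1638 = 110056 J = 110 kJ

q = 110 kJ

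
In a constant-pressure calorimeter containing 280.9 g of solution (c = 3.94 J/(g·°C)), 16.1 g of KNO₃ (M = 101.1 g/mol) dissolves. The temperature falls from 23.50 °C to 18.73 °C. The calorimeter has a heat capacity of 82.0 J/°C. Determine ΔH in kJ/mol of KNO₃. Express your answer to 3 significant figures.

ΔH = 35.6 kJ/mol

|ΔT| = |18.73 − 23.50| = 4.77 °C
|q_surr| = (280.9 × 3.94 + 82.0) × 4.77 = 1188.746 × 4.77 = 5670 J
n(KNO₃) = 16.1 / 101.1 = 0.1592 mol
Temperature fell, so q_rxn = +|q_surr| = 5.670 kJ
ΔH = q_rxn / n = 35.62 kJ/mol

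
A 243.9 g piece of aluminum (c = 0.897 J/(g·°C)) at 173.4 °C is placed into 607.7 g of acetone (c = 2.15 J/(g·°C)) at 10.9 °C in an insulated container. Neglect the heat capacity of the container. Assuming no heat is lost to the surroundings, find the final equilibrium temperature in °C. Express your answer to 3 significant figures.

Heat lost by aluminum = heat gained by acetone.
(243.9)(0.897)(173.4 − T) = (607.7)(2.15)(T − 10.9)
218.7783 (173.4 − T) = 1306.555 (T − 10.9)
37936 − 218.7783 T = 1306.555 T − 14241
52177 = 1525.3333 T
T = 34.21 °C

T_f = 34.2 °C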